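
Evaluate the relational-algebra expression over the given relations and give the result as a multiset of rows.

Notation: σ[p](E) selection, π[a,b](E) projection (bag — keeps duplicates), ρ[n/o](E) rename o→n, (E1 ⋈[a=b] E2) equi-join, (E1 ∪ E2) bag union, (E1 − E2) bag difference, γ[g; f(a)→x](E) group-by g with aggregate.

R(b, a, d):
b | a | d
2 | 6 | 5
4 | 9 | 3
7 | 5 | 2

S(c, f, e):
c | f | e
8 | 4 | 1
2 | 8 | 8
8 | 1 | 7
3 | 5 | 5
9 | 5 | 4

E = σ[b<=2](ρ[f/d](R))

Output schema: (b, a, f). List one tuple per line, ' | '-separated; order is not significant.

Row counts bottom-up:
  R → 3
  ρ[f/d](R) → 3
  σ[b<=2](ρ[f/d](R)) → 1

== RESULT ==
b | a | f
2 | 6 | 5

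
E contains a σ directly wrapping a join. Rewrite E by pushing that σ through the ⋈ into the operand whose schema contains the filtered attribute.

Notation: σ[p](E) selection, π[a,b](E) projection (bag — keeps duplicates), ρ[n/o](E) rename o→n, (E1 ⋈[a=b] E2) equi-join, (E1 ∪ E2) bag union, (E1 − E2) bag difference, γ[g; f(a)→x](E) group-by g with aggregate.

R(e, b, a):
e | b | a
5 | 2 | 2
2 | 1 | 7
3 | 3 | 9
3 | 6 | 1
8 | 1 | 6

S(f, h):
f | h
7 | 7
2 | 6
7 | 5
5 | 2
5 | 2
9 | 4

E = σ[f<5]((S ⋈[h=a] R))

σ filters on f, owned by the left side.
E' = (σ[f<5](S) ⋈[h=a] R)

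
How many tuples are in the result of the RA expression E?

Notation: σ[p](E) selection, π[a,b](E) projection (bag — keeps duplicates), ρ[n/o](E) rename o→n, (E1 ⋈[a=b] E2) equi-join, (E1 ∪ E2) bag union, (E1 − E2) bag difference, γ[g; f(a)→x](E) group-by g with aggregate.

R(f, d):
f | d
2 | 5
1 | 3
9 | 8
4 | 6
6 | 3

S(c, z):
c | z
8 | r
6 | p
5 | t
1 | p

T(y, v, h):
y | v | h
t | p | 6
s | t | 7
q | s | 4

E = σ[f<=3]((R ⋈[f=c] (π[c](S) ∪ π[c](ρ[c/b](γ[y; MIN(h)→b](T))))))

Subexpression sizes:
  R → 5
  S → 4
  π[c](S) → 4
  T → 3
  γ[y; MIN(h)→b](T) → 3
  ρ[c/b](γ[y; MIN(h)→b](T)) → 3
  π[c](ρ[c/b](γ[y; MIN(h)→b](T))) → 3
  (π[c](S) ∪ π[c](ρ[c/b](γ[y; MIN(h)→b](T)))) → 7
  (R ⋈[f=c] (π[c](S) ∪ π[c](ρ[c/b](γ[y; MIN(h)→b](T))))) → 4
  σ[f<=3]((R ⋈[f=c] (π[c](S) ∪ π[c](ρ[c/b](γ[y; MIN(h)→b](T)))))) → 1

|E| = 1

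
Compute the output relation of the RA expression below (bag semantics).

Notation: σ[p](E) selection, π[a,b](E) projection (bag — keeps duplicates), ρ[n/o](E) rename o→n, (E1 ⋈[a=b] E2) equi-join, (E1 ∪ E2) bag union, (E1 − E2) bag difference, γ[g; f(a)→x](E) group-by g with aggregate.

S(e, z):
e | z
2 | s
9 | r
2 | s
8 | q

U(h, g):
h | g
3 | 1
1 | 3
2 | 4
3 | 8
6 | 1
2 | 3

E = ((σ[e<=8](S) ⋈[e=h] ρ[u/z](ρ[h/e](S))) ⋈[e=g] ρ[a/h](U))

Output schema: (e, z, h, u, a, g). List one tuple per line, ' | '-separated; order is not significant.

Per-node cardinality:
  S → 4
  σ[e<=8](S) → 3
  S → 4
  ρ[h/e](S) → 4
  ρ[u/z](ρ[h/e](S)) → 4
  (σ[e<=8](S) ⋈[e=h] ρ[u/z](ρ[h/e](S))) → 5
  U → 6
  ρ[a/h](U) → 6
  ((σ[e<=8](S) ⋈[e=h] ρ[u/z](ρ[h/e](S))) ⋈[e=g] ρ[a/h](U)) → 1

== RESULT ==
e | z | h | u | a | g
8 | q | 8 | q | 3 | 8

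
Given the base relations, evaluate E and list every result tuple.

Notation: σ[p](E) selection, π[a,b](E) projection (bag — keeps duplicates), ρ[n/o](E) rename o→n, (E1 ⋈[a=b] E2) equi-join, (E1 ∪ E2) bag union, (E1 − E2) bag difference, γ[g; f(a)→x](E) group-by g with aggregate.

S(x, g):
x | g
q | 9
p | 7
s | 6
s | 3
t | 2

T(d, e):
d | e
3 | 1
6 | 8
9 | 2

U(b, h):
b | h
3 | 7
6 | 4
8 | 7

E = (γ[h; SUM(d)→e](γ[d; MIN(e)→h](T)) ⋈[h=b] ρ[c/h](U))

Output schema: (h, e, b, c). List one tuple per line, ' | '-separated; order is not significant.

Subexpression sizes:
  T → 3
  γ[d; MIN(e)→h](T) → 3
  γ[h; SUM(d)→e](γ[d; MIN(e)→h](T)) → 3
  U → 3
  ρ[c/h](U) → 3
  (γ[h; SUM(d)→e](γ[d; MIN(e)→h](T)) ⋈[h=b] ρ[c/h](U)) → 1

== RESULT ==
h | e | b | c
8 | 6 | 8 | 7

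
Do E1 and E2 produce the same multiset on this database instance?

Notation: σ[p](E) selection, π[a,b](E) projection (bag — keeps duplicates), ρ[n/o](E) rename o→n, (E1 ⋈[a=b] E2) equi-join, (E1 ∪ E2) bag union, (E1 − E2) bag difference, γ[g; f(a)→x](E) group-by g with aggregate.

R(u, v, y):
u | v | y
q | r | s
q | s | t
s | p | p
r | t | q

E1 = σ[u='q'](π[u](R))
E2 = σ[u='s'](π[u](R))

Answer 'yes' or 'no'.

E1 per-node cardinality:
  R → 4
  π[u](R) → 4
  σ[u='q'](π[u](R)) → 2
E2 per-node cardinality:
  R → 4
  π[u](R) → 4
  σ[u='s'](π[u](R)) → 1

E1 result:
u
q
q
E2 result:
u
s
Witness: ('q',) appears 2× in E1 but 0× in E2.

no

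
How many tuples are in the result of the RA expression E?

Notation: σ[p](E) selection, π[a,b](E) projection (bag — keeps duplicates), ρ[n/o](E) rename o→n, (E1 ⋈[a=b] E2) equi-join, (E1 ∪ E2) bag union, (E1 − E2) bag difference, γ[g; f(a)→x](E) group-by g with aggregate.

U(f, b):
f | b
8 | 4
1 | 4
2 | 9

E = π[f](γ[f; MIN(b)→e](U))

Subexpression sizes:
  U → 3
  γ[f; MIN(b)→e](U) → 3
  π[f](γ[f; MIN(b)→e](U)) → 3

|E| = 3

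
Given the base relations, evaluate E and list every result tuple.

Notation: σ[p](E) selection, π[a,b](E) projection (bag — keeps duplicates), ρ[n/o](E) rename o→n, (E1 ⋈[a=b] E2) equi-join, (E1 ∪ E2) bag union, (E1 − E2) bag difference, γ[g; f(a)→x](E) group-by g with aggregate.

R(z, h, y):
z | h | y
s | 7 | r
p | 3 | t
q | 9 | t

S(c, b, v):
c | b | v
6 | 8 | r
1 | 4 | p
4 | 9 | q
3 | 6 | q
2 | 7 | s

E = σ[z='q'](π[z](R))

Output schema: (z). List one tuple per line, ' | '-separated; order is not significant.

Subexpression sizes:
  R → 3
  π[z](R) → 3
  σ[z='q'](π[z](R)) → 1

== RESULT ==
z
q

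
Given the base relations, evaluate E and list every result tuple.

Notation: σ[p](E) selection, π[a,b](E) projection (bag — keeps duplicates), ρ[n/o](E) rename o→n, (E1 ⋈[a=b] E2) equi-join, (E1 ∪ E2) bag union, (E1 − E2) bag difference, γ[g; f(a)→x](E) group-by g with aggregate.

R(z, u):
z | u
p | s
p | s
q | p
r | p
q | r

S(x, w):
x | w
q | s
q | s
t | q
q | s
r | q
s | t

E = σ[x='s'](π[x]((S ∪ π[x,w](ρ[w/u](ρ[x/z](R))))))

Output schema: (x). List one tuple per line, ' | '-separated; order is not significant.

Stepwise |·|:
  S → 6
  R → 5
  ρ[x/z](R) → 5
  ρ[w/u](ρ[x/z](R)) → 5
  π[x,w](ρ[w/u](ρ[x/z](R))) → 5
  (S ∪ π[x,w](ρ[w/u](ρ[x/z](R)))) → 11
  π[x]((S ∪ π[x,w](ρ[w/u](ρ[x/z](R))))) → 11
  σ[x='s'](π[x]((S ∪ π[x,w](ρ[w/u](ρ[x/z](R)))))) → 1

== RESULT ==
x
s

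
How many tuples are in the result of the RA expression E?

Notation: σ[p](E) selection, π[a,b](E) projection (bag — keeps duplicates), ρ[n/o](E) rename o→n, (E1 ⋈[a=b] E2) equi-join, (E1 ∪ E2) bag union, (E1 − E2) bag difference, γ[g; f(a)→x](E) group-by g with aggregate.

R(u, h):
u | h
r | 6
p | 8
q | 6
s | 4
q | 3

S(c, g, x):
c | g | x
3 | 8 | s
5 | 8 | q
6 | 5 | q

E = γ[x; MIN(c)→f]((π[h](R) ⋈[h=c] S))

Stepwise |·|:
  R → 5
  π[h](R) → 5
  S → 3
  (π[h](R) ⋈[h=c] S) → 3
  γ[x; MIN(c)→f]((π[h](R) ⋈[h=c] S)) → 2

|E| = 2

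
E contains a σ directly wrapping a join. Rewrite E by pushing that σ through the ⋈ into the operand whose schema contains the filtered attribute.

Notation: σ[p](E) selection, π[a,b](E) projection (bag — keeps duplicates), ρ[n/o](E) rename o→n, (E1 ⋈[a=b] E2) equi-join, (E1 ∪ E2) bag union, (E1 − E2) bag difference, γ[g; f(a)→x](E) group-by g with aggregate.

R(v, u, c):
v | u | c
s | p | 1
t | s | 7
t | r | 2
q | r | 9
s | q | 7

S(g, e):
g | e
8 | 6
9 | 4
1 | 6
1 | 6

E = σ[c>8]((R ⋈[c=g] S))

σ filters on c, owned by the left side.
E' = (σ[c>8](R) ⋈[c=g] S)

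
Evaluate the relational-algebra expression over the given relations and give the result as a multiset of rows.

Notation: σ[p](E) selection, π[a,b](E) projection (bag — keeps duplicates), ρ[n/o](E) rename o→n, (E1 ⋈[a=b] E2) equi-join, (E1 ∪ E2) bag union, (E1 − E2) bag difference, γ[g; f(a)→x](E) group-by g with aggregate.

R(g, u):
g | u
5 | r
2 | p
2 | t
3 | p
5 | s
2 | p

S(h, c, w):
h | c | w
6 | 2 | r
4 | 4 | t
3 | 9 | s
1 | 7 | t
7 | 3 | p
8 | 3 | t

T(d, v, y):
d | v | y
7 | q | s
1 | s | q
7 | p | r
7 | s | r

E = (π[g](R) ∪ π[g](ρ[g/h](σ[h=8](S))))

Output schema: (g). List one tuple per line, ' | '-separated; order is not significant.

Per-node cardinality:
  R → 6
  π[g](R) → 6
  S → 6
  σ[h=8](S) → 1
  ρ[g/h](σ[h=8](S)) → 1
  π[g](ρ[g/h](σ[h=8](S))) → 1
  (π[g](R) ∪ π[g](ρ[g/h](σ[h=8](S)))) → 7

== RESULT ==
g
2
2
2
3
5
5
8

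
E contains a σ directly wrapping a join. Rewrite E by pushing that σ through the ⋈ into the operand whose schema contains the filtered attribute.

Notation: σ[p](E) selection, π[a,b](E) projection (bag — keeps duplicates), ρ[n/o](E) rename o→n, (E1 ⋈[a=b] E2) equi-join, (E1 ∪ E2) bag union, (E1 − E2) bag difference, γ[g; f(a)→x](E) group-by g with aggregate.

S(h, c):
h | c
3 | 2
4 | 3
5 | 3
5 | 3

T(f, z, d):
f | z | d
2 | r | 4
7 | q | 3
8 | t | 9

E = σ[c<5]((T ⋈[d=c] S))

σ filters on c, owned by the right side.
E' = (T ⋈[d=c] σ[c<5](S))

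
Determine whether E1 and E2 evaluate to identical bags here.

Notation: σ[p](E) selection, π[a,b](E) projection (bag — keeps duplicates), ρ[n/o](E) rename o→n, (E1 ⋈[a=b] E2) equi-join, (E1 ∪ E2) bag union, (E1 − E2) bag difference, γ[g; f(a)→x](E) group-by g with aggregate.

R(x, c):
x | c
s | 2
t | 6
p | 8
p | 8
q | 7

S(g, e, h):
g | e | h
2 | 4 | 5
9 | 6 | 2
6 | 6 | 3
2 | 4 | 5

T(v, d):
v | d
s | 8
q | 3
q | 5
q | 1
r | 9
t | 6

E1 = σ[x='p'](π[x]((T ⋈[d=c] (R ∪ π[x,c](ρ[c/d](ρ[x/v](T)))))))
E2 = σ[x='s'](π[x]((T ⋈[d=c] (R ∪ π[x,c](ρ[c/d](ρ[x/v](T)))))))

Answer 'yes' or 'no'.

E1 subexpression sizes:
  T → 6
  R → 5
  T → 6
  ρ[x/v](T) → 6
  ρ[c/d](ρ[x/v](T)) → 6
  π[x,c](ρ[c/d](ρ[x/v](T))) → 6
  (R ∪ π[x,c](ρ[c/d](ρ[x/v](T)))) → 11
  (T ⋈[d=c] (R ∪ π[x,c](ρ[c/d](ρ[x/v](T))))) → 9
  π[x]((T ⋈[d=c] (R ∪ π[x,c](ρ[c/d](ρ[x/v](T)))))) → 9
  σ[x='p'](π[x]((T ⋈[d=c] (R ∪ π[x,c](ρ[c/d](ρ[x/v](T))))))) → 2
E2 subexpression sizes:
  T → 6
  R → 5
  T → 6
  ρ[x/v](T) → 6
  ρ[c/d](ρ[x/v](T)) → 6
  π[x,c](ρ[c/d](ρ[x/v](T))) → 6
  (R ∪ π[x,c](ρ[c/d](ρ[x/v](T)))) → 11
  (T ⋈[d=c] (R ∪ π[x,c](ρ[c/d](ρ[x/v](T))))) → 9
  π[x]((T ⋈[d=c] (R ∪ π[x,c](ρ[c/d](ρ[x/v](T)))))) → 9
  σ[x='s'](π[x]((T ⋈[d=c] (R ∪ π[x,c](ρ[c/d](ρ[x/v](T))))))) → 1

E1 result:
x
p
p
E2 result:
x
s
Witness: ('p',) appears 2× in E1 but 0× in E2.

no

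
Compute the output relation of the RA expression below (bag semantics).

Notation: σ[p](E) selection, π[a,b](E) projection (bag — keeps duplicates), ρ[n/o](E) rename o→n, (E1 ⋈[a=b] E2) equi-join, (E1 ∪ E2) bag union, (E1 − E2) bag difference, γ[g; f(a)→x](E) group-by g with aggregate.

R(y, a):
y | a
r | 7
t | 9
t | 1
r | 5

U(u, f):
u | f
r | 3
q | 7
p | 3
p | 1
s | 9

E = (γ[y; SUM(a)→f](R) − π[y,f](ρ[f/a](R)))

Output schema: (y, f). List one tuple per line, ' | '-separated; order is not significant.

Per-node cardinality:
  R → 4
  γ[y; SUM(a)→f](R) → 2
  R → 4
  ρ[f/a](R) → 4
  π[y,f](ρ[f/a](R)) → 4
  (γ[y; SUM(a)→f](R) − π[y,f](ρ[f/a](R))) → 2

== RESULT ==
y | f
r | 12
t | 10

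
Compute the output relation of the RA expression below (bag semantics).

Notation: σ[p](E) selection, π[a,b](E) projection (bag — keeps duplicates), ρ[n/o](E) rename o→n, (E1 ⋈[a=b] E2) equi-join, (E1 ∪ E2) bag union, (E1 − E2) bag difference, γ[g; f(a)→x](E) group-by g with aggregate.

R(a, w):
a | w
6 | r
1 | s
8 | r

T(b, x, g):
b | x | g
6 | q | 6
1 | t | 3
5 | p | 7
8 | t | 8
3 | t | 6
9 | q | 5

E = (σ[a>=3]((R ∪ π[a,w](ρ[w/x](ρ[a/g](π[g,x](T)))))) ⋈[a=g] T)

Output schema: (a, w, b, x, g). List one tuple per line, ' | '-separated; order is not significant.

Row counts bottom-up:
  R → 3
  T → 6
  π[g,x](T) → 6
  ρ[a/g](π[g,x](T)) → 6
  ρ[w/x](ρ[a/g](π[g,x](T))) → 6
  π[a,w](ρ[w/x](ρ[a/g](π[g,x](T)))) → 6
  (R ∪ π[a,w](ρ[w/x](ρ[a/g](π[g,x](T))))) → 9
  σ[a>=3]((R ∪ π[a,w](ρ[w/x](ρ[a/g](π[g,x](T)))))) → 8
  T → 6
  (σ[a>=3]((R ∪ π[a,w](ρ[w/x](ρ[a/g](π[g,x](T)))))) ⋈[a=g] T) → 11

== RESULT ==
a | w | b | x | g
3 | t | 1 | t | 3
5 | q | 9 | q | 5
6 | q | 3 | t | 6
6 | q | 6 | q | 6
6 | r | 3 | t | 6
6 | r | 6 | q | 6
6 | t | 3 | t | 6
6 | t | 6 | q | 6
7 | p | 5 | p | 7
8 | r | 8 | t | 8
8 | t | 8 | t | 8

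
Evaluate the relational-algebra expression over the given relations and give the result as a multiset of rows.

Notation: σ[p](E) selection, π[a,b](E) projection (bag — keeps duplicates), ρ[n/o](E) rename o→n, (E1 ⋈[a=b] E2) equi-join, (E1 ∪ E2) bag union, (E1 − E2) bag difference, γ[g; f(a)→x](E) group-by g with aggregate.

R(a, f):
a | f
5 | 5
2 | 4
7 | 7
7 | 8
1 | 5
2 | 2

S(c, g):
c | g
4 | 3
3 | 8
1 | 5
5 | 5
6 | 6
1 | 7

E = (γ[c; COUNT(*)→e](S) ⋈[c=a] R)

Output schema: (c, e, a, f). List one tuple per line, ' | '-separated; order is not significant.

Subexpression sizes:
  S → 6
  γ[c; COUNT(*)→e](S) → 5
  R → 6
  (γ[c; COUNT(*)→e](S) ⋈[c=a] R) → 2

== RESULT ==
c | e | a | f
1 | 2 | 1 | 5
5 | 1 | 5 | 5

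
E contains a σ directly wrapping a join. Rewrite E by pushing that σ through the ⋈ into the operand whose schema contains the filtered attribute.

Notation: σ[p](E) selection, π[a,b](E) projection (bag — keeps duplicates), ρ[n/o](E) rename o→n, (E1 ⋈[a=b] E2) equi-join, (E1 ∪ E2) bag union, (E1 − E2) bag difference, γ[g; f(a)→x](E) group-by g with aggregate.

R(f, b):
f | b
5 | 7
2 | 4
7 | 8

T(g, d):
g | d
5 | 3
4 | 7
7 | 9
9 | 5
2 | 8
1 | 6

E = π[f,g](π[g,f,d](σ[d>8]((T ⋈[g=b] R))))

σ filters on d, owned by the left side.
E' = π[f,g](π[g,f,d]((σ[d>8](T) ⋈[g=b] R)))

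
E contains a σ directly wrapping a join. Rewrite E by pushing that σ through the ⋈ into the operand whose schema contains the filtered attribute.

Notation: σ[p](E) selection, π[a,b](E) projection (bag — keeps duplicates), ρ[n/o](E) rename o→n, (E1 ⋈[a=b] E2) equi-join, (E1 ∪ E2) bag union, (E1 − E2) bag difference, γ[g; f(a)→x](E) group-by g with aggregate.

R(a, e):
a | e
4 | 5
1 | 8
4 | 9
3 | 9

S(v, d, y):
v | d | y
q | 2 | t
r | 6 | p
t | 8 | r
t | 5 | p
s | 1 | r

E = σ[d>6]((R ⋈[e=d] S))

σ filters on d, owned by the right side.
E' = (R ⋈[e=d] σ[d>6](S))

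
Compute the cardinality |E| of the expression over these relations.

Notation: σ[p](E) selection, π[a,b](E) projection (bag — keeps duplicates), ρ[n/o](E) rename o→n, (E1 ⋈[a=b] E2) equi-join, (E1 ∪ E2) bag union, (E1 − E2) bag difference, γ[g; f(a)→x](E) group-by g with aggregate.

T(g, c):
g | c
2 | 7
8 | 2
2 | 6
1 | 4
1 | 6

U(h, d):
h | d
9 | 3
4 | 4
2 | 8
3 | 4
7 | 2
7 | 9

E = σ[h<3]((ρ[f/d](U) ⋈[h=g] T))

Stepwise |·|:
  U → 6
  ρ[f/d](U) → 6
  T → 5
  (ρ[f/d](U) ⋈[h=g] T) → 2
  σ[h<3]((ρ[f/d](U) ⋈[h=g] T)) → 2

|E| = 2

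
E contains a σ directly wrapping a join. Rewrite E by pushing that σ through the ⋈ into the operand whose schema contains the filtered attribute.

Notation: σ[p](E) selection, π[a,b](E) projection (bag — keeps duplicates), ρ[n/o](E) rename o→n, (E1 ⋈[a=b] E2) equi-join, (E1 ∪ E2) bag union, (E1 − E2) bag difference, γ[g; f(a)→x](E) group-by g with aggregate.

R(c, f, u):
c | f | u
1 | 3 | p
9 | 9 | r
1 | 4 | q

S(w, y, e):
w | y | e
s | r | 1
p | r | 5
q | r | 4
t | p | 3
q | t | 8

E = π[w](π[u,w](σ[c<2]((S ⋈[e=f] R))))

σ filters on c, owned by the right side.
E' = π[w](π[u,w]((S ⋈[e=f] σ[c<2](R))))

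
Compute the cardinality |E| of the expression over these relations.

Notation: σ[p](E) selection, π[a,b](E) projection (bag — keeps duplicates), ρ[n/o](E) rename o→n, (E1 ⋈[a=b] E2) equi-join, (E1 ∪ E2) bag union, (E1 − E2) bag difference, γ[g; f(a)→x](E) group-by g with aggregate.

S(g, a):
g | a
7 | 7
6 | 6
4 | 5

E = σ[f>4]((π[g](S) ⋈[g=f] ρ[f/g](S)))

Subexpression sizes:
  S → 3
  π[g](S) → 3
  S → 3
  ρ[f/g](S) → 3
  (π[g](S) ⋈[g=f] ρ[f/g](S)) → 3
  σ[f>4]((π[g](S) ⋈[g=f] ρ[f/g](S))) → 2

|E| = 2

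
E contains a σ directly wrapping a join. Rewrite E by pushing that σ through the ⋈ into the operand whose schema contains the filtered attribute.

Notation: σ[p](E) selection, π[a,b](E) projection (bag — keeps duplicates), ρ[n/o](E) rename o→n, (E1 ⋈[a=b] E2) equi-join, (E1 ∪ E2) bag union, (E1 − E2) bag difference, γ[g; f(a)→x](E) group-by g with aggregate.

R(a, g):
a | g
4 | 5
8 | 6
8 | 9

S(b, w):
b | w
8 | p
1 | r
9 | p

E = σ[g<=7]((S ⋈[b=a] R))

σ filters on g, owned by the right side.
E' = (S ⋈[b=a] σ[g<=7](R))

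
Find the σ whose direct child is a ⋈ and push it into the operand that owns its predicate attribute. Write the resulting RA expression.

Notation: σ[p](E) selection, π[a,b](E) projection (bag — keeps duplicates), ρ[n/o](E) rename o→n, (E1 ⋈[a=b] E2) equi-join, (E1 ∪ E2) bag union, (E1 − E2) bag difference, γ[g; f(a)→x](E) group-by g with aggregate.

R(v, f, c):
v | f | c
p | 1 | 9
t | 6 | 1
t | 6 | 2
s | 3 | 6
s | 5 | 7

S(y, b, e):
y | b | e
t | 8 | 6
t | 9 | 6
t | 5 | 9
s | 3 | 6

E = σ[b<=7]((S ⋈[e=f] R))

σ filters on b, owned by the left side.
E' = (σ[b<=7](S) ⋈[e=f] R)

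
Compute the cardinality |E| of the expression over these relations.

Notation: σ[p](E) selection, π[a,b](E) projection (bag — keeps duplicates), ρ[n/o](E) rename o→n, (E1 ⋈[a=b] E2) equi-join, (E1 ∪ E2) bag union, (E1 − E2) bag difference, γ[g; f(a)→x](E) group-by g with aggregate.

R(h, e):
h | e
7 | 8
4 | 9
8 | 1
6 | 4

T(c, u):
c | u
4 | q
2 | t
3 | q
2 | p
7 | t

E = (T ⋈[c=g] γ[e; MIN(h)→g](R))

Stepwise |·|:
  T → 5
  R → 4
  γ[e; MIN(h)→g](R) → 4
  (T ⋈[c=g] γ[e; MIN(h)→g](R)) → 2

|E| = 2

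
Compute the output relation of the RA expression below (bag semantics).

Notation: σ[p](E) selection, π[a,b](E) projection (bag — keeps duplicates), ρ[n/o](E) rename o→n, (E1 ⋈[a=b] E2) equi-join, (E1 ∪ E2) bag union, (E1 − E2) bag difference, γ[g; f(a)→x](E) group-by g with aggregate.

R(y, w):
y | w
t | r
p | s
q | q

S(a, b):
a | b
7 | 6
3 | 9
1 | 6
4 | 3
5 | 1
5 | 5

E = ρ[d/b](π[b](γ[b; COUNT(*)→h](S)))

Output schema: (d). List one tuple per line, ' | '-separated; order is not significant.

Row counts bottom-up:
  S → 6
  γ[b; COUNT(*)→h](S) → 5
  π[b](γ[b; COUNT(*)→h](S)) → 5
  ρ[d/b](π[b](γ[b; COUNT(*)→h](S))) → 5

== RESULT ==
d
1
3
5
6
9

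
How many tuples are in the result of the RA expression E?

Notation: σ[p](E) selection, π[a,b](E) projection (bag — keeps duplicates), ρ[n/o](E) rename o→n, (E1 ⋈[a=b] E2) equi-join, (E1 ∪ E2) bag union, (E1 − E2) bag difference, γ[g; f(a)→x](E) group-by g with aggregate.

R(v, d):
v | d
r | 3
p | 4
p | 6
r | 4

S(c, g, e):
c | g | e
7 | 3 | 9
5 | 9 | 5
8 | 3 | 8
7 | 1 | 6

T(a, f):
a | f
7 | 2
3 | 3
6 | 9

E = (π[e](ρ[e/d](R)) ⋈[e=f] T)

Stepwise |·|:
  R → 4
  ρ[e/d](R) → 4
  π[e](ρ[e/d](R)) → 4
  T → 3
  (π[e](ρ[e/d](R)) ⋈[e=f] T) → 1

|E| = 1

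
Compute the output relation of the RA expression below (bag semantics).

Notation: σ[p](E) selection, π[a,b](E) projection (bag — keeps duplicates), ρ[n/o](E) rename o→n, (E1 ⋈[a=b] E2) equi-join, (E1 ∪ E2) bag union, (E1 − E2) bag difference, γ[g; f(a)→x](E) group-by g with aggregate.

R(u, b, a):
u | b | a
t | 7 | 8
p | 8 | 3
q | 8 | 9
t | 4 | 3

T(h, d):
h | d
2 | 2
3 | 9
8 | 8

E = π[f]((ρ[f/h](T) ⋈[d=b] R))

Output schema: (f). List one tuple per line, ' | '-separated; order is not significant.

Per-node cardinality:
  T → 3
  ρ[f/h](T) → 3
  R → 4
  (ρ[f/h](T) ⋈[d=b] R) → 2
  π[f]((ρ[f/h](T) ⋈[d=b] R)) → 2

== RESULT ==
f
8
8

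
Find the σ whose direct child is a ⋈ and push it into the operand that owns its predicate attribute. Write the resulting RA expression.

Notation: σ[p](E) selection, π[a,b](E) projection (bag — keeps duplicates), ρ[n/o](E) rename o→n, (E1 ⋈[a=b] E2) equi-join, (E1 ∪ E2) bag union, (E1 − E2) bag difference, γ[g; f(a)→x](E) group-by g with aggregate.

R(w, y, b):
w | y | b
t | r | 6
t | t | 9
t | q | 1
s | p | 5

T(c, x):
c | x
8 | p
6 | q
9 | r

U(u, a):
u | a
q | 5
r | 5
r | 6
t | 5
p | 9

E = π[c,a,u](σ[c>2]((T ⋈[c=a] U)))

σ filters on c, owned by the left side.
E' = π[c,a,u]((σ[c>2](T) ⋈[c=a] U))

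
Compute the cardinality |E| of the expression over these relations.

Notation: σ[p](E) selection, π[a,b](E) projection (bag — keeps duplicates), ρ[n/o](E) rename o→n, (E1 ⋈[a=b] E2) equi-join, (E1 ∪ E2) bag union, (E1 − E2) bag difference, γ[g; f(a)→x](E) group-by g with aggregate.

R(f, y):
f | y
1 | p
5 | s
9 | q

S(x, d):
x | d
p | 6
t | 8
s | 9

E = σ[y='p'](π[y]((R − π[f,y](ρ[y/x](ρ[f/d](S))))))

Stepwise |·|:
  R → 3
  S → 3
  ρ[f/d](S) → 3
  ρ[y/x](ρ[f/d](S)) → 3
  π[f,y](ρ[y/x](ρ[f/d](S))) → 3
  (R − π[f,y](ρ[y/x](ρ[f/d](S)))) → 3
  π[y]((R − π[f,y](ρ[y/x](ρ[f/d](S))))) → 3
  σ[y='p'](π[y]((R − π[f,y](ρ[y/x](ρ[f/d](S)))))) → 1

|E| = 1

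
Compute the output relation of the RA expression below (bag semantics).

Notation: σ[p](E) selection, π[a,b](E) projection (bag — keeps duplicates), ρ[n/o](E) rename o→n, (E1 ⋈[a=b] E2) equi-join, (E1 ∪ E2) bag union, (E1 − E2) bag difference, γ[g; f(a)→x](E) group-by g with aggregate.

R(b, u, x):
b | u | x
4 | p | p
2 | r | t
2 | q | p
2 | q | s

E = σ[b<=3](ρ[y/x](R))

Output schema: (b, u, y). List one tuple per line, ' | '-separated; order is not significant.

Stepwise |·|:
  R → 4
  ρ[y/x](R) → 4
  σ[b<=3](ρ[y/x](R)) → 3

== RESULT ==
b | u | y
2 | q | p
2 | q | s
2 | r | t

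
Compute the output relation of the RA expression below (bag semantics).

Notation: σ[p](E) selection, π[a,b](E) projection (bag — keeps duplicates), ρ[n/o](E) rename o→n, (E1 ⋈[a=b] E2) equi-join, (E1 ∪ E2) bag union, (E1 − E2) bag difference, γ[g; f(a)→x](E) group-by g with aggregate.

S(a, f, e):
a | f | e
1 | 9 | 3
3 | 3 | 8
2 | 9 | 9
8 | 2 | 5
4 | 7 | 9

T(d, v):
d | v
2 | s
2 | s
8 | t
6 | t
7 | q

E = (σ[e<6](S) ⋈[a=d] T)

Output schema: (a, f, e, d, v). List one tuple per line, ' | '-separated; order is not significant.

Subexpression sizes:
  S → 5
  σ[e<6](S) → 2
  T → 5
  (σ[e<6](S) ⋈[a=d] T) → 1

== RESULT ==
a | f | e | d | v
8 | 2 | 5 | 8 | t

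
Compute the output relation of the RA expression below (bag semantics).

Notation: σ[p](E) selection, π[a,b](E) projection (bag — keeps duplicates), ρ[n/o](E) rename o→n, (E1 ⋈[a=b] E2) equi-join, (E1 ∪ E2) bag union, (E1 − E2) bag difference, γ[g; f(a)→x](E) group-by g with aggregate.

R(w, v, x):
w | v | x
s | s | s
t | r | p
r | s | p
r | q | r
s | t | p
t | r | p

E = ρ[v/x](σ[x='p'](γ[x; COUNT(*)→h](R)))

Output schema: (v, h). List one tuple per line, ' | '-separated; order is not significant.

Subexpression sizes:
  R → 6
  γ[x; COUNT(*)→h](R) → 3
  σ[x='p'](γ[x; COUNT(*)→h](R)) → 1
  ρ[v/x](σ[x='p'](γ[x; COUNT(*)→h](R))) → 1

== RESULT ==
v | h
p | 4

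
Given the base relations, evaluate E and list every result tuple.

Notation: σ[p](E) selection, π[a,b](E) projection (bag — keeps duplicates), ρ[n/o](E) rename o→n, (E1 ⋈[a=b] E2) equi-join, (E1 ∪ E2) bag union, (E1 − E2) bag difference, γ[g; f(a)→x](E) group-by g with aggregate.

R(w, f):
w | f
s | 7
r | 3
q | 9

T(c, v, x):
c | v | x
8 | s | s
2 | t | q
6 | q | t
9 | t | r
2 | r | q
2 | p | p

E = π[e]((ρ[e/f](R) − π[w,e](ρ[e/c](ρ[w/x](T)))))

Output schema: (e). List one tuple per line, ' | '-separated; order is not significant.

Per-node cardinality:
  R → 3
  ρ[e/f](R) → 3
  T → 6
  ρ[w/x](T) → 6
  ρ[e/c](ρ[w/x](T)) → 6
  π[w,e](ρ[e/c](ρ[w/x](T))) → 6
  (ρ[e/f](R) − π[w,e](ρ[e/c](ρ[w/x](T)))) → 3
  π[e]((ρ[e/f](R) − π[w,e](ρ[e/c](ρ[w/x](T))))) → 3

== RESULT ==
e
3
7
9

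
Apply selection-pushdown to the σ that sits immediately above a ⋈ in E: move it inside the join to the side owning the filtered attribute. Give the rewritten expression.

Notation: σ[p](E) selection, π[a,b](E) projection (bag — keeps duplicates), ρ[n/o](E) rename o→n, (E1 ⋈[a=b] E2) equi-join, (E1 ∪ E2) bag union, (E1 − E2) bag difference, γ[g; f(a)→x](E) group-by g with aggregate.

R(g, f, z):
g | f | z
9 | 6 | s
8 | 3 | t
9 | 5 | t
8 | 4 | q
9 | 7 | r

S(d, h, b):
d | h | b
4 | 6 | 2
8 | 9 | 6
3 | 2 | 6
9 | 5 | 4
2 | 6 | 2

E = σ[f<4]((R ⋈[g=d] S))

σ filters on f, owned by the left side.
E' = (σ[f<4](R) ⋈[g=d] S)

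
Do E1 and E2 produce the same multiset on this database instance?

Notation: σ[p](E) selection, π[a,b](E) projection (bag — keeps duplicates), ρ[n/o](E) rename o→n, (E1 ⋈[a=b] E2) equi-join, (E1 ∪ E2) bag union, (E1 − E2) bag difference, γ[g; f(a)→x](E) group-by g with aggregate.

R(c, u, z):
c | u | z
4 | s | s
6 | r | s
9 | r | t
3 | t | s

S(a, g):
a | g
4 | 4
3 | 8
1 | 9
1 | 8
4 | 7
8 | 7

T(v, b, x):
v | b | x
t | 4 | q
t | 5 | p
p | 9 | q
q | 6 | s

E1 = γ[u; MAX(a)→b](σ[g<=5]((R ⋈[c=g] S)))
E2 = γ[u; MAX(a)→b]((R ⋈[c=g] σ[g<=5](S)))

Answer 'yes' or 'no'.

E1 per-node cardinality:
  R → 4
  S → 6
  (R ⋈[c=g] S) → 2
  σ[g<=5]((R ⋈[c=g] S)) → 1
  γ[u; MAX(a)→b](σ[g<=5]((R ⋈[c=g] S))) → 1
E2 per-node cardinality:
  R → 4
  S → 6
  σ[g<=5](S) → 1
  (R ⋈[c=g] σ[g<=5](S)) → 1
  γ[u; MAX(a)→b]((R ⋈[c=g] σ[g<=5](S))) → 1

E1 and E2 produce the same multiset:
u | b
s | 4

yes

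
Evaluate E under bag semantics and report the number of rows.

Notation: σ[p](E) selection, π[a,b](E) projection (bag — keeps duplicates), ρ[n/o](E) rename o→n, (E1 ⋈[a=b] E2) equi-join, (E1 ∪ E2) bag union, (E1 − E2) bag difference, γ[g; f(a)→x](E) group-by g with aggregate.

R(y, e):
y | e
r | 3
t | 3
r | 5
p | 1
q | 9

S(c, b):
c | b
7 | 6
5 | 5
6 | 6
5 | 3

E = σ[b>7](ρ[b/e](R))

Row counts bottom-up:
  R → 5
  ρ[b/e](R) → 5
  σ[b>7](ρ[b/e](R)) → 1

|E| = 1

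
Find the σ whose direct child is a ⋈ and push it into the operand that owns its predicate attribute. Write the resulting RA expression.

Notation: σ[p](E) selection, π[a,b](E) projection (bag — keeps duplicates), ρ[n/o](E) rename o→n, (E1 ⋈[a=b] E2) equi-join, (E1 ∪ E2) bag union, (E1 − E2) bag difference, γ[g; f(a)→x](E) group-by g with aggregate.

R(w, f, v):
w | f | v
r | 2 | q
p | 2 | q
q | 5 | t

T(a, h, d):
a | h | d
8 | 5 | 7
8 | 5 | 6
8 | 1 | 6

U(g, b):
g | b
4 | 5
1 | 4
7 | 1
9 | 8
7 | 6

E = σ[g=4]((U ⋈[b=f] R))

σ filters on g, owned by the left side.
E' = (σ[g=4](U) ⋈[b=f] R)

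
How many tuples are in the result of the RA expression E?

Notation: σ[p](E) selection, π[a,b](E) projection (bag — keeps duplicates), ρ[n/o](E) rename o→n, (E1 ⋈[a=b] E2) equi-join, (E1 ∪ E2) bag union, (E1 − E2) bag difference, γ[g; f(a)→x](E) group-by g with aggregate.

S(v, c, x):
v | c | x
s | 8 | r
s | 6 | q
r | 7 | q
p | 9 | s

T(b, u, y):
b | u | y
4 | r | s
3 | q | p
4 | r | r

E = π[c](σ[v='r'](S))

Row counts bottom-up:
  S → 4
  σ[v='r'](S) → 1
  π[c](σ[v='r'](S)) → 1

|E| = 1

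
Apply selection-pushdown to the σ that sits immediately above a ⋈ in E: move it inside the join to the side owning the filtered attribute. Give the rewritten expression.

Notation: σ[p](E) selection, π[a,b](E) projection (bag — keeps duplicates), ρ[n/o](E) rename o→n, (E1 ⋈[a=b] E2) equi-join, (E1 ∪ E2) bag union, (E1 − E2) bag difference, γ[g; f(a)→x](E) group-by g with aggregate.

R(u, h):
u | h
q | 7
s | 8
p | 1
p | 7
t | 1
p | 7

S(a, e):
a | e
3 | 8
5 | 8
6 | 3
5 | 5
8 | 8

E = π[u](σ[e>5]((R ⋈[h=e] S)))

σ filters on e, owned by the right side.
E' = π[u]((R ⋈[h=e] σ[e>5](S)))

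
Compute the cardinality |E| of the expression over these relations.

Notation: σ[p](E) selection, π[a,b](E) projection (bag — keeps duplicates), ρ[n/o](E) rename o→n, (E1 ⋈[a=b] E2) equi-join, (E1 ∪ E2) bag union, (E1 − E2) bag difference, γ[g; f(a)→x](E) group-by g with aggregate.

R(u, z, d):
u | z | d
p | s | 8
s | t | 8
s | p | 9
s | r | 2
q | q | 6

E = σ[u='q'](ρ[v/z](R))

Subexpression sizes:
  R → 5
  ρ[v/z](R) → 5
  σ[u='q'](ρ[v/z](R)) → 1

|E| = 1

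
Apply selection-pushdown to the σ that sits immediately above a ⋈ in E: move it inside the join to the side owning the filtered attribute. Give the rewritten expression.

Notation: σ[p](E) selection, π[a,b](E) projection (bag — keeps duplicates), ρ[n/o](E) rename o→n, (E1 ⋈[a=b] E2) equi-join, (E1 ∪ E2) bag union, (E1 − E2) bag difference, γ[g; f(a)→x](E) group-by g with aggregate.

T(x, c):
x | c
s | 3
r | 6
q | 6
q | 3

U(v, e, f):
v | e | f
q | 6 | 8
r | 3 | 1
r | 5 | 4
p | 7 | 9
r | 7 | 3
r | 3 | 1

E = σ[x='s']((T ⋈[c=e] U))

σ filters on x, owned by the left side.
E' = (σ[x='s'](T) ⋈[c=e] U)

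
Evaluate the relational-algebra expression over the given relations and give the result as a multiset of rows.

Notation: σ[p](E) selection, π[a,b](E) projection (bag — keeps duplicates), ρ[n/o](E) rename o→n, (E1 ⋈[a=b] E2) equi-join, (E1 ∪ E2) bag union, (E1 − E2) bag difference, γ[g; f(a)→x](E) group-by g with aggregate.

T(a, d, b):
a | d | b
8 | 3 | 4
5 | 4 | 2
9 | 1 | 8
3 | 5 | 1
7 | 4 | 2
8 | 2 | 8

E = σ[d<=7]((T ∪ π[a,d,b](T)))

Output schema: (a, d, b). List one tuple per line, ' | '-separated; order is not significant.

Subexpression sizes:
  T → 6
  T → 6
  π[a,d,b](T) → 6
  (T ∪ π[a,d,b](T)) → 12
  σ[d<=7]((T ∪ π[a,d,b](T))) → 12

== RESULT ==
a | d | b
3 | 5 | 1
3 | 5 | 1
5 | 4 | 2
5 | 4 | 2
7 | 4 | 2
7 | 4 | 2
8 | 2 | 8
8 | 2 | 8
8 | 3 | 4
8 | 3 | 4
9 | 1 | 8
9 | 1 | 8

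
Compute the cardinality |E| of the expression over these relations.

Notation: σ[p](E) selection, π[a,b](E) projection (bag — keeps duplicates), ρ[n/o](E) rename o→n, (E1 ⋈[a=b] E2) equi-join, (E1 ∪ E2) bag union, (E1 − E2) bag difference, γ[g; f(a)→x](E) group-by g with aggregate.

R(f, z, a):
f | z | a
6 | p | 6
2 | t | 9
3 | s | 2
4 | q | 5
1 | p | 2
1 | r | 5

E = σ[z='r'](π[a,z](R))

Stepwise |·|:
  R → 6
  π[a,z](R) → 6
  σ[z='r'](π[a,z](R)) → 1

|E| = 1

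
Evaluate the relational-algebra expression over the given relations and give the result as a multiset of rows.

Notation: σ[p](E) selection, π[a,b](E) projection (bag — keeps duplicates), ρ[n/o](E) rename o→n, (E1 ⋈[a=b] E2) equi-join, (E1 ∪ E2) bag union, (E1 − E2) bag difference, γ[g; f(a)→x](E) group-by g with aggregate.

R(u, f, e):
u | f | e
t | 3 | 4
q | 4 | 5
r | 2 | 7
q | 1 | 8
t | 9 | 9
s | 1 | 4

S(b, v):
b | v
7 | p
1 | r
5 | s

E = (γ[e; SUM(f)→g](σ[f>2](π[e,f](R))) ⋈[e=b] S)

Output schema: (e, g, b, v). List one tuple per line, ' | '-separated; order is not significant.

Stepwise |·|:
  R → 6
  π[e,f](R) → 6
  σ[f>2](π[e,f](R)) → 3
  γ[e; SUM(f)→g](σ[f>2](π[e,f](R))) → 3
  S → 3
  (γ[e; SUM(f)→g](σ[f>2](π[e,f](R))) ⋈[e=b] S) → 1

== RESULT ==
e | g | b | v
5 | 4 | 5 | s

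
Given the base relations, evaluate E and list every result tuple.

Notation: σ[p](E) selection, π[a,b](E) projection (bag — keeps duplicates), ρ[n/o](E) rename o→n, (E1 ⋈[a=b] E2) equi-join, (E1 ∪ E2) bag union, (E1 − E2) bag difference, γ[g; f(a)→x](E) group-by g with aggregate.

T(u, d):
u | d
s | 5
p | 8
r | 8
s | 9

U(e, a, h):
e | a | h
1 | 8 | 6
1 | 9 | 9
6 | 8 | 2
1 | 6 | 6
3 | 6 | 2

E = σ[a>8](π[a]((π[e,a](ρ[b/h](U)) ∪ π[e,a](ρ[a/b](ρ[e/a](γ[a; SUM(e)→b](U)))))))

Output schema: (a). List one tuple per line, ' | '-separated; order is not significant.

Subexpression sizes:
  U → 5
  ρ[b/h](U) → 5
  π[e,a](ρ[b/h](U)) → 5
  U → 5
  γ[a; SUM(e)→b](U) → 3
  ρ[e/a](γ[a; SUM(e)→b](U)) → 3
  ρ[a/b](ρ[e/a](γ[a; SUM(e)→b](U))) → 3
  π[e,a](ρ[a/b](ρ[e/a](γ[a; SUM(e)→b](U)))) → 3
  (π[e,a](ρ[b/h](U)) ∪ π[e,a](ρ[a/b](ρ[e/a](γ[a; SUM(e)→b](U))))) → 8
  π[a]((π[e,a](ρ[b/h](U)) ∪ π[e,a](ρ[a/b](ρ[e/a](γ[a; SUM(e)→b](U)))))) → 8
  σ[a>8](π[a]((π[e,a](ρ[b/h](U)) ∪ π[e,a](ρ[a/b](ρ[e/a](γ[a; SUM(e)→b](U))))))) → 1

== RESULT ==
a
9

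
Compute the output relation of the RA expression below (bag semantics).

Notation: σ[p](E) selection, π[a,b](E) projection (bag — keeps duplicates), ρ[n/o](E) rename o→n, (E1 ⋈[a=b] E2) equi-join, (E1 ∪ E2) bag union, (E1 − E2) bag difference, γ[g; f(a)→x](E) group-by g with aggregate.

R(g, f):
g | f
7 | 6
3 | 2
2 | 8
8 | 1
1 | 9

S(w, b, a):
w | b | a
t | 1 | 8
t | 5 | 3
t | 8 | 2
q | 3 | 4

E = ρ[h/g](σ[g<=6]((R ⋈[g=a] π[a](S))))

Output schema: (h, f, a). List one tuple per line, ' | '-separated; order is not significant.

Subexpression sizes:
  R → 5
  S → 4
  π[a](S) → 4
  (R ⋈[g=a] π[a](S)) → 3
  σ[g<=6]((R ⋈[g=a] π[a](S))) → 2
  ρ[h/g](σ[g<=6]((R ⋈[g=a] π[a](S)))) → 2

== RESULT ==
h | f | a
2 | 8 | 2
3 | 2 | 3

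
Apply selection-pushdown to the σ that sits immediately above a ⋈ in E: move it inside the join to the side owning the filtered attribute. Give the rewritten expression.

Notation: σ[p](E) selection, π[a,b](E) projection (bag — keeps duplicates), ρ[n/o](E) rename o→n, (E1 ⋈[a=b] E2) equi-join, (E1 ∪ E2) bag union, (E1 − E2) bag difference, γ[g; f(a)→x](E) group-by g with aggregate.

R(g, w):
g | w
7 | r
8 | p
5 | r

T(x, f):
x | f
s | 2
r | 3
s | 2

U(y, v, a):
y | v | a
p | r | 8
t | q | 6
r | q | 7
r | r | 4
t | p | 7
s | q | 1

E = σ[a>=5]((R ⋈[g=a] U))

σ filters on a, owned by the right side.
E' = (R ⋈[g=a] σ[a>=5](U))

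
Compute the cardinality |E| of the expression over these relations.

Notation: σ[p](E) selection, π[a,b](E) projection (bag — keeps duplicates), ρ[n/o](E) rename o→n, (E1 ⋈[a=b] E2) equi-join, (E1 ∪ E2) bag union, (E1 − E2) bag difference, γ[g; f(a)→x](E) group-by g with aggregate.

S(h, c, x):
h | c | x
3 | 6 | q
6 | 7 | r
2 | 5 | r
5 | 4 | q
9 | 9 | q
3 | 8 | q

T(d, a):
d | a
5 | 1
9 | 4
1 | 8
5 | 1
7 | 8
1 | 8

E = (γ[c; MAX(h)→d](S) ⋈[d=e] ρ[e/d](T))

Row counts bottom-up:
  S → 6
  γ[c; MAX(h)→d](S) → 6
  T → 6
  ρ[e/d](T) → 6
  (γ[c; MAX(h)→d](S) ⋈[d=e] ρ[e/d](T)) → 3

|E| = 3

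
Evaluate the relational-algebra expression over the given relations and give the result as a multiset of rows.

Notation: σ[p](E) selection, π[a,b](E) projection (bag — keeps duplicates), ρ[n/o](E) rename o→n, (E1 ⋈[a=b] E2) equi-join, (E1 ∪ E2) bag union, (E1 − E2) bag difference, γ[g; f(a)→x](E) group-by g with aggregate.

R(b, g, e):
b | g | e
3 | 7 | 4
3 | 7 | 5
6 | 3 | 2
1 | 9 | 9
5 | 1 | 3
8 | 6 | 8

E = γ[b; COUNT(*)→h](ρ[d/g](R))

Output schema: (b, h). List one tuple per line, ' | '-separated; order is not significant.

Per-node cardinality:
  R → 6
  ρ[d/g](R) → 6
  γ[b; COUNT(*)→h](ρ[d/g](R)) → 5

== RESULT ==
b | h
1 | 1
3 | 2
5 | 1
6 | 1
8 | 1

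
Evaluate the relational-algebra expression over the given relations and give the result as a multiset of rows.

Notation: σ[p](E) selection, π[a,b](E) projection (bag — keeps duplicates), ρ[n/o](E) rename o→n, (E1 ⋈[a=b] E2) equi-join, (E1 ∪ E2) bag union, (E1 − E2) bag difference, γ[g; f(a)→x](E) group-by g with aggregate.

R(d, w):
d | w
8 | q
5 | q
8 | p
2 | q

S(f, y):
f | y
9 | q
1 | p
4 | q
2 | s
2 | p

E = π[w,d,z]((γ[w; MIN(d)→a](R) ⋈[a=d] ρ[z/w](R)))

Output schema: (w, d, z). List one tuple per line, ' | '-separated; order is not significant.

Subexpression sizes:
  R → 4
  γ[w; MIN(d)→a](R) → 2
  R → 4
  ρ[z/w](R) → 4
  (γ[w; MIN(d)→a](R) ⋈[a=d] ρ[z/w](R)) → 3
  π[w,d,z]((γ[w; MIN(d)→a](R) ⋈[a=d] ρ[z/w](R))) → 3

== RESULT ==
w | d | z
p | 8 | p
p | 8 | q
q | 2 | q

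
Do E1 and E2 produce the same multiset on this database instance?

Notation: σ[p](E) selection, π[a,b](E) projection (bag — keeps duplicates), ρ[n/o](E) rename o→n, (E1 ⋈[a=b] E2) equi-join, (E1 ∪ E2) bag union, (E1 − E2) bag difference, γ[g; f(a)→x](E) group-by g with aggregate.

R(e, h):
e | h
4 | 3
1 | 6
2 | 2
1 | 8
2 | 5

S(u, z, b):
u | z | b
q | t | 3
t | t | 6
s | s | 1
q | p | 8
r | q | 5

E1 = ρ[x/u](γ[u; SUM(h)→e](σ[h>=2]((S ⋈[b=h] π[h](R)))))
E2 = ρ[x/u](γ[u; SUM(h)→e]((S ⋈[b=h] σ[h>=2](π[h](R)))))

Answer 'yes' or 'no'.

E1 row counts bottom-up:
  S → 5
  R → 5
  π[h](R) → 5
  (S ⋈[b=h] π[h](R)) → 4
  σ[h>=2]((S ⋈[b=h] π[h](R))) → 4
  γ[u; SUM(h)→e](σ[h>=2]((S ⋈[b=h] π[h](R)))) → 3
  ρ[x/u](γ[u; SUM(h)→e](σ[h>=2]((S ⋈[b=h] π[h](R))))) → 3
E2 row counts bottom-up:
  S → 5
  R → 5
  π[h](R) → 5
  σ[h>=2](π[h](R)) → 5
  (S ⋈[b=h] σ[h>=2](π[h](R))) → 4
  γ[u; SUM(h)→e]((S ⋈[b=h] σ[h>=2](π[h](R)))) → 3
  ρ[x/u](γ[u; SUM(h)→e]((S ⋈[b=h] σ[h>=2](π[h](R))))) → 3

E1 and E2 produce the same multiset:
x | e
q | 11
r | 5
t | 6

yes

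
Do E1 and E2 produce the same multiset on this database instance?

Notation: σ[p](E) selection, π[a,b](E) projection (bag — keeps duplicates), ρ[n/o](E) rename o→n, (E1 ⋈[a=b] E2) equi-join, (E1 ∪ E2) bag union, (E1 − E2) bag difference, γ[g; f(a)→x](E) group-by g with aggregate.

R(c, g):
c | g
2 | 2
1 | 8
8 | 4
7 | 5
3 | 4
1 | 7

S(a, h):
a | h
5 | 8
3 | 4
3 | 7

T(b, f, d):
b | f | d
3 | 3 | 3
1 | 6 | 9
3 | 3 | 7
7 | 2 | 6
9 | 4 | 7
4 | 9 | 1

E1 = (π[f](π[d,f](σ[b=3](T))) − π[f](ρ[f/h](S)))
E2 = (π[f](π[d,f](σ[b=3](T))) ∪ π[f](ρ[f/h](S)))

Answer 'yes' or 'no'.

E1 row counts bottom-up:
  T → 6
  σ[b=3](T) → 2
  π[d,f](σ[b=3](T)) → 2
  π[f](π[d,f](σ[b=3](T))) → 2
  S → 3
  ρ[f/h](S) → 3
  π[f](ρ[f/h](S)) → 3
  (π[f](π[d,f](σ[b=3](T))) − π[f](ρ[f/h](S))) → 2
E2 row counts bottom-up:
  T → 6
  σ[b=3](T) → 2
  π[d,f](σ[b=3](T)) → 2
  π[f](π[d,f](σ[b=3](T))) → 2
  S → 3
  ρ[f/h](S) → 3
  π[f](ρ[f/h](S)) → 3
  (π[f](π[d,f](σ[b=3](T))) ∪ π[f](ρ[f/h](S))) → 5

E1 result:
f
3
3
E2 result:
f
3
3
4
7
8
Witness: (7,) appears 0× in E1 but 1× in E2.

no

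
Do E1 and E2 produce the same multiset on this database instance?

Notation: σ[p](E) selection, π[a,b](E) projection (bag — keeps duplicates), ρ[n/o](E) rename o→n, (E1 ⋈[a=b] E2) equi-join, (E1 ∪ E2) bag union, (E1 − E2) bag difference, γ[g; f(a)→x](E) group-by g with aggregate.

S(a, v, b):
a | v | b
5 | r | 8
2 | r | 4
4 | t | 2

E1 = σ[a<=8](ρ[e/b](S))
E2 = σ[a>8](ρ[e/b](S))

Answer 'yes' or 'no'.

E1 stepwise |·|:
  S → 3
  ρ[e/b](S) → 3
  σ[a<=8](ρ[e/b](S)) → 3
E2 stepwise |·|:
  S → 3
  ρ[e/b](S) → 3
  σ[a>8](ρ[e/b](S)) → 0

E1 result:
a | v | e
2 | r | 4
4 | t | 2
5 | r | 8
E2 result:
a | v | e
(0 rows)
Witness: (5, 'r', 8) appears 1× in E1 but 0× in E2.

no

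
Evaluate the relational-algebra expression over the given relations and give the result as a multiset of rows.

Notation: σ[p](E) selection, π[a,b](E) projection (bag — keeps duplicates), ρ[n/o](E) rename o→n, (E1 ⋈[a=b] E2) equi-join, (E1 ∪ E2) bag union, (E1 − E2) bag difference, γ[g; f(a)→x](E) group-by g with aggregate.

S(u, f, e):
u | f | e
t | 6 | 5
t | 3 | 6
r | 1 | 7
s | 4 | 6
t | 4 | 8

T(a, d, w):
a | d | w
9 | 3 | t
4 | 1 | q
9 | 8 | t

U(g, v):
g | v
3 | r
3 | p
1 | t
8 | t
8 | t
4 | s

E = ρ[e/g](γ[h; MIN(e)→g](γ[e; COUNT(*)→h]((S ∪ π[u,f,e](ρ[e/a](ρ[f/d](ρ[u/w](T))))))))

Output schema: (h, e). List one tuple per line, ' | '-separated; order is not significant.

Per-node cardinality:
  S → 5
  T → 3
  ρ[u/w](T) → 3
  ρ[f/d](ρ[u/w](T)) → 3
  ρ[e/a](ρ[f/d](ρ[u/w](T))) → 3
  π[u,f,e](ρ[e/a](ρ[f/d](ρ[u/w](T)))) → 3
  (S ∪ π[u,f,e](ρ[e/a](ρ[f/d](ρ[u/w](T))))) → 8
  γ[e; COUNT(*)→h]((S ∪ π[u,f,e](ρ[e/a](ρ[f/d](ρ[u/w](T)))))) → 6
  γ[h; MIN(e)→g](γ[e; COUNT(*)→h]((S ∪ π[u,f,e](ρ[e/a](ρ[f/d](ρ[u/w](T))))))) → 2
  ρ[e/g](γ[h; MIN(e)→g](γ[e; COUNT(*)→h]((S ∪ π[u,f,e](ρ[e/a](ρ[f/d](ρ[u/w](T)))))))) → 2

== RESULT ==
h | e
1 | 4
2 | 6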